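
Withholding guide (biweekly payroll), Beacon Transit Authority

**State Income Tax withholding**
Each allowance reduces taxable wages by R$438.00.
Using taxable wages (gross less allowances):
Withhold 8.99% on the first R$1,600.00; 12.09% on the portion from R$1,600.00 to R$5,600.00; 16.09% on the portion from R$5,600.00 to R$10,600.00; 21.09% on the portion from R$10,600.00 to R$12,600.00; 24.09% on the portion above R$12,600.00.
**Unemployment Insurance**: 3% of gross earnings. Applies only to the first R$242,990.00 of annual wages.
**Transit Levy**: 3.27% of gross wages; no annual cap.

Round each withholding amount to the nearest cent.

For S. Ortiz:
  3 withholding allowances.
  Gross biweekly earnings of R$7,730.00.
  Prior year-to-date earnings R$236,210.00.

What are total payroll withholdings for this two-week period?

R$1,214.90

State Income Tax: taxable = R$7,730.00 − 3×R$438.00 = R$6,416.00
  R$627.44 + 16.09% × (R$6,416.00 − R$5,600.00) = R$627.44 + 16.09% × R$816.00 = R$758.73
Unemployment Insurance: cap R$242,990.00 − YTD R$236,210.00 = R$6,780.00 subject; 3% × R$6,780.00 = R$203.40
Transit Levy: 3.27% × R$7,730.00 = R$252.77
Total: R$758.73 + R$203.40 + R$252.77 = R$1,214.90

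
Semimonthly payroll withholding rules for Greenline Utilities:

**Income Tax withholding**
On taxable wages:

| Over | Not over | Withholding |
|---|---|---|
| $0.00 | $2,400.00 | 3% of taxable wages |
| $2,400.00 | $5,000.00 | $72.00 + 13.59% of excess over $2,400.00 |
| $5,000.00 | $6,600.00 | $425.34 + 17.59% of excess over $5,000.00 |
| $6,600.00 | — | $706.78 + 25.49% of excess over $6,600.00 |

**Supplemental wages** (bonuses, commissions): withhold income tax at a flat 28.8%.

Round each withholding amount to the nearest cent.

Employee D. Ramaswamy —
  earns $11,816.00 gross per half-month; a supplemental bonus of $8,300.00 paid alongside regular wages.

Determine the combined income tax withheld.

$4,426.74

Income Tax: taxable = $11,816.00
  $706.78 + 25.49% × ($11,816.00 − $6,600.00) = $706.78 + 25.49% × $5,216.00 = $2,036.34
Supplemental (28.8% flat on bonus): 28.8% × $8,300.00 = $2,390.40
Total income tax: $2,036.34 + $2,390.40 = $4,426.74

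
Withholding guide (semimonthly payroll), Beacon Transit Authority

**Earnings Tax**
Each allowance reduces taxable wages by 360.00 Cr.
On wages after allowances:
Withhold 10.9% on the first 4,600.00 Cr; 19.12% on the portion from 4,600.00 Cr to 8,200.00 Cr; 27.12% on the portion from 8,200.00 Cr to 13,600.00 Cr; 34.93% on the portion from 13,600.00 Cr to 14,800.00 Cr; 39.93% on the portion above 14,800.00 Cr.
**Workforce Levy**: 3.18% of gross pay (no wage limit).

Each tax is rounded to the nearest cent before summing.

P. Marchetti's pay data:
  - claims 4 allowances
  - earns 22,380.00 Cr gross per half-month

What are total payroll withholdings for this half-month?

Earnings Tax: taxable = 22,380.00 Cr − 4×360.00 Cr = 20,940.00 Cr
  3,073.36 Cr + 39.93% × (20,940.00 Cr − 14,800.00 Cr) = 3,073.36 Cr + 39.93% × 6,140.00 Cr = 5,525.06 Cr
Workforce Levy: 3.18% × 22,380.00 Cr = 711.68 Cr
Total: 5,525.06 Cr + 711.68 Cr = 6,236.74 Cr

6,236.74 Cr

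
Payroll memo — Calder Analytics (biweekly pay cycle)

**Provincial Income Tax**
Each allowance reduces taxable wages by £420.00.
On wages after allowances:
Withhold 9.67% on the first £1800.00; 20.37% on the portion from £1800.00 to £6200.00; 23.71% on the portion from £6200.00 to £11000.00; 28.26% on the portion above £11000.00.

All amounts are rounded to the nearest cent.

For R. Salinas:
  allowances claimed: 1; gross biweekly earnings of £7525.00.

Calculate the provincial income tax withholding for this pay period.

£1284.92

Provincial Income Tax: taxable = £7525.00 − 1×£420.00 = £7105.00
  £1070.34 + 23.71% × (£7105.00 − £6200.00) = £1070.34 + 23.71% × £905.00 = £1284.92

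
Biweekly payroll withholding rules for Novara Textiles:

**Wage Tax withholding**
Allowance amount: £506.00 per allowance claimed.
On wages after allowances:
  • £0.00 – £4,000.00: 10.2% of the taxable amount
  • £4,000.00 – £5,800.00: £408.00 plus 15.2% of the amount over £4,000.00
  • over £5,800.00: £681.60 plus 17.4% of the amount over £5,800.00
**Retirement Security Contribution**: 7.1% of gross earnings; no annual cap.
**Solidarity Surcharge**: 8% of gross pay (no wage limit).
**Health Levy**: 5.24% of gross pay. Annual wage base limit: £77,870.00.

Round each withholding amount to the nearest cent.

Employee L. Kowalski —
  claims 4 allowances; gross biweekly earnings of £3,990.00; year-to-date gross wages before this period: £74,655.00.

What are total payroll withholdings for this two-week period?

Wage Tax: taxable = £3,990.00 − 4×£506.00 = £1,966.00
  10.2% × £1,966.00 = £200.53
Retirement Security Contribution: 7.1% × £3,990.00 = £283.29
Solidarity Surcharge: 8% × £3,990.00 = £319.20
Health Levy: cap £77,870.00 − YTD £74,655.00 = £3,215.00 subject; 5.24% × £3,215.00 = £168.47
Total: £200.53 + £283.29 + £319.20 + £168.47 = £971.49

£971.49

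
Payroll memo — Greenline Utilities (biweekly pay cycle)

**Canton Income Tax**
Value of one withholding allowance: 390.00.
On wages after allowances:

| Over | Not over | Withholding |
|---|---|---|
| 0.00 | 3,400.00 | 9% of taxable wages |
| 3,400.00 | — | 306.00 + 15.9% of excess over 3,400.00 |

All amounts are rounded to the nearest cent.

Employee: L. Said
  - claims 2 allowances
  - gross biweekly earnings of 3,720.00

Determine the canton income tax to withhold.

Canton Income Tax: taxable = 3,720.00 − 2×390.00 = 2,940.00
  9% × 2,940.00 = 264.60

264.60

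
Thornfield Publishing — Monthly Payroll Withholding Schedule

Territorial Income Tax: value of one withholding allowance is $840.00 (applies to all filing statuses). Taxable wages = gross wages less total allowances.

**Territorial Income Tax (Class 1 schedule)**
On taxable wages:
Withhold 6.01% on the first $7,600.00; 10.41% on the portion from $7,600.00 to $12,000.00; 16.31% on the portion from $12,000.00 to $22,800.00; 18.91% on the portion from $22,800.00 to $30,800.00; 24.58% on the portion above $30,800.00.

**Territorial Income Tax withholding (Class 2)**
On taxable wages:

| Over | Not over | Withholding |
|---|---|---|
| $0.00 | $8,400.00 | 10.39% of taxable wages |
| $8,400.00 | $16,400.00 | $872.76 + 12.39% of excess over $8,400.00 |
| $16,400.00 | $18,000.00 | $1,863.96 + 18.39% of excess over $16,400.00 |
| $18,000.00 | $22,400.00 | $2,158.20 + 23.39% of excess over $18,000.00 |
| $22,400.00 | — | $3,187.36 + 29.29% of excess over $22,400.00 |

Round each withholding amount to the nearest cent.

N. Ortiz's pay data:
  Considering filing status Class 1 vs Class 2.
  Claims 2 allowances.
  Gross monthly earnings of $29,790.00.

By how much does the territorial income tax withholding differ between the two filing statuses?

Territorial Income Tax (Class 1): taxable = $29,790.00 − 2×$840.00 = $28,110.00
  $2,676.28 + 18.91% × ($28,110.00 − $22,800.00) = $2,676.28 + 18.91% × $5,310.00 = $3,680.40
Territorial Income Tax (Class 2): taxable = $29,790.00 − 2×$840.00 = $28,110.00
  $3,187.36 + 29.29% × ($28,110.00 − $22,400.00) = $3,187.36 + 29.29% × $5,710.00 = $4,859.82
Difference: |$3,680.40 − $4,859.82| = $1,179.42 (higher under Class 2)

$1,179.42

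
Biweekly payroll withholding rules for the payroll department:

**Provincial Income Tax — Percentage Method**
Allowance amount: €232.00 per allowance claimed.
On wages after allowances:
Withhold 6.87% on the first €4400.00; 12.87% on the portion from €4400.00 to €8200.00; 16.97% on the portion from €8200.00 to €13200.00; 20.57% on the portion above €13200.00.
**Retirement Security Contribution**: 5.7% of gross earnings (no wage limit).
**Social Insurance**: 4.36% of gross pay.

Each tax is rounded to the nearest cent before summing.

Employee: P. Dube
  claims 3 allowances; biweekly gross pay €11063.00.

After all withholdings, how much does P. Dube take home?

€8790.98

Provincial Income Tax: taxable = €11063.00 − 3×€232.00 = €10367.00
  €791.34 + 16.97% × (€10367.00 − €8200.00) = €791.34 + 16.97% × €2167.00 = €1159.08
Retirement Security Contribution: 5.7% × €11063.00 = €630.59
Social Insurance: 4.36% × €11063.00 = €482.35
Total withheld: €1159.08 + €630.59 + €482.35 = €2272.02
Net pay: €11063.00 − €2272.02 = €8790.98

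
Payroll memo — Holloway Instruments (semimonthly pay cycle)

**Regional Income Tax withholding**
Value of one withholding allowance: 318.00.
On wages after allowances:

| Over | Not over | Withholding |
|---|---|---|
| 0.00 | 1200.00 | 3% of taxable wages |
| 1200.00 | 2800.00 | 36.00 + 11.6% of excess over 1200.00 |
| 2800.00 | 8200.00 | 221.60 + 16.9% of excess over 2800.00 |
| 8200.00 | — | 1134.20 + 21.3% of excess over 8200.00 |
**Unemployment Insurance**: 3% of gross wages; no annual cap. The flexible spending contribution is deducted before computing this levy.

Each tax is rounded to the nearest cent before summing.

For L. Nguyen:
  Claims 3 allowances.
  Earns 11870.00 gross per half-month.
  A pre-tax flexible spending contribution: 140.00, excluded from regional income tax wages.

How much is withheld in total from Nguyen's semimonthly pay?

2034.79

Regional Income Tax: taxable = 11870.00 − 140.00 − 3×318.00 = 10776.00
  1134.20 + 21.3% × (10776.00 − 8200.00) = 1134.20 + 21.3% × 2576.00 = 1682.89
Unemployment Insurance: 3% × 11730.00 = 351.90
Total: 1682.89 + 351.90 = 2034.79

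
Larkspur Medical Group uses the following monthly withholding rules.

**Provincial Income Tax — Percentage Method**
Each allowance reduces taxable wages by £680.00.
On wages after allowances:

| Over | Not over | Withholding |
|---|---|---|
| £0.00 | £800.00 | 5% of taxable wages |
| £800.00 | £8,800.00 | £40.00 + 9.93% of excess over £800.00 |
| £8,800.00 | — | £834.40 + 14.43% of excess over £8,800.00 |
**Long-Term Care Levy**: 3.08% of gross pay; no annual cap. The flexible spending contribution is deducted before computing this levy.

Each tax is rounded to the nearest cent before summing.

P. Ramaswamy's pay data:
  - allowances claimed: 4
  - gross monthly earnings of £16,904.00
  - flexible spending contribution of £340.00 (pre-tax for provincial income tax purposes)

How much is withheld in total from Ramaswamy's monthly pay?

Provincial Income Tax: taxable = £16,904.00 − £340.00 − 4×£680.00 = £13,844.00
  £834.40 + 14.43% × (£13,844.00 − £8,800.00) = £834.40 + 14.43% × £5,044.00 = £1,562.25
Long-Term Care Levy: 3.08% × £16,564.00 = £510.17
Total: £1,562.25 + £510.17 = £2,072.42

£2,072.42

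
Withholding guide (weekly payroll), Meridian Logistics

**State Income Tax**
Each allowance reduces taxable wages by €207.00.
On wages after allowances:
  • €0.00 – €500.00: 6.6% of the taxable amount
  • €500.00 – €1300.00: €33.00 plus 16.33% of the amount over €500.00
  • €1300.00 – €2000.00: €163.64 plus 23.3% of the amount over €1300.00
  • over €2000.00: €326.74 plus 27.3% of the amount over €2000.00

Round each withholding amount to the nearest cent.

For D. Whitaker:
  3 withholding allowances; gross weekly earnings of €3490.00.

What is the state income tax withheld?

State Income Tax: taxable = €3490.00 − 3×€207.00 = €2869.00
  €326.74 + 27.3% × (€2869.00 − €2000.00) = €326.74 + 27.3% × €869.00 = €563.98

€563.98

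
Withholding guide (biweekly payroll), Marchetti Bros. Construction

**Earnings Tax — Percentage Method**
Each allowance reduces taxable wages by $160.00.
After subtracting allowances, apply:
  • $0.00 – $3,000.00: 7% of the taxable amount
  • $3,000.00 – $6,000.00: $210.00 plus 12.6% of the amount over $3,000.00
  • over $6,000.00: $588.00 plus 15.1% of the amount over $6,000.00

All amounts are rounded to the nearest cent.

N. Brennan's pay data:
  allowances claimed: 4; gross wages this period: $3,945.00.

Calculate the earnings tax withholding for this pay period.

$248.43

Earnings Tax: taxable = $3,945.00 − 4×$160.00 = $3,305.00
  $210.00 + 12.6% × ($3,305.00 − $3,000.00) = $210.00 + 12.6% × $305.00 = $248.43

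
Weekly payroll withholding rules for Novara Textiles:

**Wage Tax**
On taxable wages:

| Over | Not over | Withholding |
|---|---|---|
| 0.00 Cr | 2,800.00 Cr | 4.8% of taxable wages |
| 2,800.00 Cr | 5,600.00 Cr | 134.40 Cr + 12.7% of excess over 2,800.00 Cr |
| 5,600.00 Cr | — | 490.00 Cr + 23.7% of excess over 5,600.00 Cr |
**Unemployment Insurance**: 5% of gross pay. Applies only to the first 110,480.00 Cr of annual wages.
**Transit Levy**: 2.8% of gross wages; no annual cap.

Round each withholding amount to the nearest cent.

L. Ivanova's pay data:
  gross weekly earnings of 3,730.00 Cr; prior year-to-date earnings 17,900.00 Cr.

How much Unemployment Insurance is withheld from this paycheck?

Unemployment Insurance: 5% × 3,730.00 Cr = 186.50 Cr

186.50 Cr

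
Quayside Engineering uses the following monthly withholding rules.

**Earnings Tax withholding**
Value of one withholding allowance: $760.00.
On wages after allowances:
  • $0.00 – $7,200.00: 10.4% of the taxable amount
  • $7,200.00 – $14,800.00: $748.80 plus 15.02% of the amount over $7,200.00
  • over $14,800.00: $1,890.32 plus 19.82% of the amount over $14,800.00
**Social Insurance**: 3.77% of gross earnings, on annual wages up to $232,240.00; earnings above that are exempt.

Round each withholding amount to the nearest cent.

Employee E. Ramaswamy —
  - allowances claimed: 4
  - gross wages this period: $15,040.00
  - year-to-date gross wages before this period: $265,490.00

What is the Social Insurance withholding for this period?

$0.00

Social Insurance: YTD $265,490.00 ≥ cap $232,240.00 → $0.00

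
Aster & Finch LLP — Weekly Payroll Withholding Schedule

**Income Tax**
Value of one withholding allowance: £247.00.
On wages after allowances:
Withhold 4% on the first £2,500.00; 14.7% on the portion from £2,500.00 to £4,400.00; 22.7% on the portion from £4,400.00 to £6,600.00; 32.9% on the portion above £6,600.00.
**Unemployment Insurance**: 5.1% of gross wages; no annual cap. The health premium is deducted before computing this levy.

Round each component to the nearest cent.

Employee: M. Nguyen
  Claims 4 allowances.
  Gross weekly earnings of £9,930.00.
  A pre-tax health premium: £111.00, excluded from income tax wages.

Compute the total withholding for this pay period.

Income Tax: taxable = £9,930.00 − £111.00 − 4×£247.00 = £8,831.00
  £878.70 + 32.9% × (£8,831.00 − £6,600.00) = £878.70 + 32.9% × £2,231.00 = £1,612.70
Unemployment Insurance: 5.1% × £9,819.00 = £500.77
Total: £1,612.70 + £500.77 = £2,113.47

£2,113.47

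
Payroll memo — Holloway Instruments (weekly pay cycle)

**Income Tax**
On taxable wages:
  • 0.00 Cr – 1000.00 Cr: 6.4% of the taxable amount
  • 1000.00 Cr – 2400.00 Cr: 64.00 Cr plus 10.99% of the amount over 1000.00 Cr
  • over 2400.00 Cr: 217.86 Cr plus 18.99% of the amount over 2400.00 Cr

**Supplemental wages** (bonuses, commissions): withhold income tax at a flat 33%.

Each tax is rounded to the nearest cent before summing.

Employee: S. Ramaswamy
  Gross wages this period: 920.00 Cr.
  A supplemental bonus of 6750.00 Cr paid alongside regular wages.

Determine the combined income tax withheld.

Income Tax: taxable = 920.00 Cr
  6.4% × 920.00 Cr = 58.88 Cr
Supplemental (33% flat on bonus): 33% × 6750.00 Cr = 2227.50 Cr
Total income tax: 58.88 Cr + 2227.50 Cr = 2286.38 Cr

2286.38 Cr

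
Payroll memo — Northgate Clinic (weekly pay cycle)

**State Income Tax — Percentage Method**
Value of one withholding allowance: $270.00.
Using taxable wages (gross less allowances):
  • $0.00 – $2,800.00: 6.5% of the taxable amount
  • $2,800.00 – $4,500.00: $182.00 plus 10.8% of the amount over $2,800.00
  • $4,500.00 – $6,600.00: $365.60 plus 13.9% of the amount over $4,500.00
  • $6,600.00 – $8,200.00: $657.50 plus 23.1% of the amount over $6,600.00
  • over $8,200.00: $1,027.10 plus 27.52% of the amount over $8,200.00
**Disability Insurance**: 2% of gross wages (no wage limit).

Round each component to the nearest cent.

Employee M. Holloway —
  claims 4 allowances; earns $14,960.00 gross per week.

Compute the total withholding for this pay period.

State Income Tax: taxable = $14,960.00 − 4×$270.00 = $13,880.00
  $1,027.10 + 27.52% × ($13,880.00 − $8,200.00) = $1,027.10 + 27.52% × $5,680.00 = $2,590.24
Disability Insurance: 2% × $14,960.00 = $299.20
Total: $2,590.24 + $299.20 = $2,889.44

$2,889.44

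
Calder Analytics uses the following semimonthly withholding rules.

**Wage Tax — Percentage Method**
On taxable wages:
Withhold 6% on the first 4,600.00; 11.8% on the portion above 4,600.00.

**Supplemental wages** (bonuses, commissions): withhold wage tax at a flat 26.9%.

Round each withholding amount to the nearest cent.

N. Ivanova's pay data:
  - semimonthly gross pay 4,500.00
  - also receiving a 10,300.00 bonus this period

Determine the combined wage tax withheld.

3,040.70

Wage Tax: taxable = 4,500.00
  6% × 4,500.00 = 270.00
Supplemental (26.9% flat on bonus): 26.9% × 10,300.00 = 2,770.70
Total wage tax: 270.00 + 2,770.70 = 3,040.70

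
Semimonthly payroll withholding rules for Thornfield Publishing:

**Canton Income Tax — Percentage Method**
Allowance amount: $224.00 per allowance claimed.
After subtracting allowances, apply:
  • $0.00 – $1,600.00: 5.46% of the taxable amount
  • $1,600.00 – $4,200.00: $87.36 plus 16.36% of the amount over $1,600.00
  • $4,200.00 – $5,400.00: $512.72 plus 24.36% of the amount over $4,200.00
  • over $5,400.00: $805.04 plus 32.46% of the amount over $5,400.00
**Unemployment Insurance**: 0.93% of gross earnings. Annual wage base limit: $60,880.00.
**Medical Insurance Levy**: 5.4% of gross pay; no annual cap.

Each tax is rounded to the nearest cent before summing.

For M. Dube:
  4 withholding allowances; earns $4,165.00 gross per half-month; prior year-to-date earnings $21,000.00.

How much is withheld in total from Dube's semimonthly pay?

$624.05

Canton Income Tax: taxable = $4,165.00 − 4×$224.00 = $3,269.00
  $87.36 + 16.36% × ($3,269.00 − $1,600.00) = $87.36 + 16.36% × $1,669.00 = $360.41
Unemployment Insurance: 0.93% × $4,165.00 = $38.73
Medical Insurance Levy: 5.4% × $4,165.00 = $224.91
Total: $360.41 + $38.73 + $224.91 = $624.05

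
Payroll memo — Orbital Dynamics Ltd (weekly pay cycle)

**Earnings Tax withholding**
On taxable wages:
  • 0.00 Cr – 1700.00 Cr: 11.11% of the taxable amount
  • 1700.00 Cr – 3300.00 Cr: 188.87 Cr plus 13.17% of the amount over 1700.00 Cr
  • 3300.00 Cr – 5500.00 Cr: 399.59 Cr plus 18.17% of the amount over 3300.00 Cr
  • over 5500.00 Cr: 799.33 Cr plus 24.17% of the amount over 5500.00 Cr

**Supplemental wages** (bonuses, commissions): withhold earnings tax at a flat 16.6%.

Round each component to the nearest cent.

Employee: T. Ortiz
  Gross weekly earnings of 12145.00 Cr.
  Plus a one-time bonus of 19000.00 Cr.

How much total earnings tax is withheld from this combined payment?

Earnings Tax: taxable = 12145.00 Cr
  799.33 Cr + 24.17% × (12145.00 Cr − 5500.00 Cr) = 799.33 Cr + 24.17% × 6645.00 Cr = 2405.43 Cr
Supplemental (16.6% flat on bonus): 16.6% × 19000.00 Cr = 3154.00 Cr
Total earnings tax: 2405.43 Cr + 3154.00 Cr = 5559.43 Cr

5559.43 Cr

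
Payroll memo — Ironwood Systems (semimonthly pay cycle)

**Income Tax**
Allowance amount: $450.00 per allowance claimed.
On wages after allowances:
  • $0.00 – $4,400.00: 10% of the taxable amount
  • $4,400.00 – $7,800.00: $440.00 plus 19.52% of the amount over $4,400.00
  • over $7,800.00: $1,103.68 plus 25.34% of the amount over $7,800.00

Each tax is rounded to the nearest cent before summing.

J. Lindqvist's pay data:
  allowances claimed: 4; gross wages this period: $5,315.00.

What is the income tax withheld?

$351.50

Income Tax: taxable = $5,315.00 − 4×$450.00 = $3,515.00
  10% × $3,515.00 = $351.50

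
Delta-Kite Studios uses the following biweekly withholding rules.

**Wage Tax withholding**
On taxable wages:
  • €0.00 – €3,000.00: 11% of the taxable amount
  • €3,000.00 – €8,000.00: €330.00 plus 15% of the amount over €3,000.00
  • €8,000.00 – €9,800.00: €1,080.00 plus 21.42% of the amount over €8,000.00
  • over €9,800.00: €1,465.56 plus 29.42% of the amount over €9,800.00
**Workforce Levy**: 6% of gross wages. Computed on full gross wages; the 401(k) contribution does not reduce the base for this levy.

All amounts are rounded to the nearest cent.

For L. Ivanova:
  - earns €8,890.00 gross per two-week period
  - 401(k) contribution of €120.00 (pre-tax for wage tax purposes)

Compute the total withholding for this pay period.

€1,778.33

Wage Tax: taxable = €8,890.00 − €120.00 = €8,770.00
  €1,080.00 + 21.42% × (€8,770.00 − €8,000.00) = €1,080.00 + 21.42% × €770.00 = €1,244.93
Workforce Levy: 6% × €8,890.00 = €533.40
Total: €1,244.93 + €533.40 = €1,778.33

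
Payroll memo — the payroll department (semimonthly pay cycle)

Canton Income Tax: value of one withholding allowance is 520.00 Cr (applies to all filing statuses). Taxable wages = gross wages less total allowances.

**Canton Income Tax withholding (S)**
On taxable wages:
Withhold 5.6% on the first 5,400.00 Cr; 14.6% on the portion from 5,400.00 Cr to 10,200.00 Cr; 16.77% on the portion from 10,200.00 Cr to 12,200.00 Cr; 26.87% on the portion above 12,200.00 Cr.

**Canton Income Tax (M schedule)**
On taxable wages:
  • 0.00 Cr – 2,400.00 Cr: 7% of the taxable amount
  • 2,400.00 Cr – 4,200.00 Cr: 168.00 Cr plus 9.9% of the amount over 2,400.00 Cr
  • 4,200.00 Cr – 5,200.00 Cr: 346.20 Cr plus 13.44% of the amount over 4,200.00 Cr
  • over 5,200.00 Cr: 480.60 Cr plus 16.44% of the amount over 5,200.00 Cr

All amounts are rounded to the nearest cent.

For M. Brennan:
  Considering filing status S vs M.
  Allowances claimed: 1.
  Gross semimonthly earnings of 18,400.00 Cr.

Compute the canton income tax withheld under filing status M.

2,565.19 Cr

Canton Income Tax (M): taxable = 18,400.00 Cr − 1×520.00 Cr = 17,880.00 Cr
  480.60 Cr + 16.44% × (17,880.00 Cr − 5,200.00 Cr) = 480.60 Cr + 16.44% × 12,680.00 Cr = 2,565.19 Cr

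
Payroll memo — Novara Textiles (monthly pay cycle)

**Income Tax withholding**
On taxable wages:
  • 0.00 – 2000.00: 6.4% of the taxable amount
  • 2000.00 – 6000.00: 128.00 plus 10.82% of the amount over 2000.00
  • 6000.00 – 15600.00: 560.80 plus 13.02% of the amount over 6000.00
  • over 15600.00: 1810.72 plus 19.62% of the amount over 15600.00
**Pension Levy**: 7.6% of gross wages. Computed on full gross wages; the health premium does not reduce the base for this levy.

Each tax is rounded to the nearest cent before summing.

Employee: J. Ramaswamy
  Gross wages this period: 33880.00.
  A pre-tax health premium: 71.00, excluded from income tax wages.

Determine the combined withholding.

7958.21

Income Tax: taxable = 33880.00 − 71.00 = 33809.00
  1810.72 + 19.62% × (33809.00 − 15600.00) = 1810.72 + 19.62% × 18209.00 = 5383.33
Pension Levy: 7.6% × 33880.00 = 2574.88
Total: 5383.33 + 2574.88 = 7958.21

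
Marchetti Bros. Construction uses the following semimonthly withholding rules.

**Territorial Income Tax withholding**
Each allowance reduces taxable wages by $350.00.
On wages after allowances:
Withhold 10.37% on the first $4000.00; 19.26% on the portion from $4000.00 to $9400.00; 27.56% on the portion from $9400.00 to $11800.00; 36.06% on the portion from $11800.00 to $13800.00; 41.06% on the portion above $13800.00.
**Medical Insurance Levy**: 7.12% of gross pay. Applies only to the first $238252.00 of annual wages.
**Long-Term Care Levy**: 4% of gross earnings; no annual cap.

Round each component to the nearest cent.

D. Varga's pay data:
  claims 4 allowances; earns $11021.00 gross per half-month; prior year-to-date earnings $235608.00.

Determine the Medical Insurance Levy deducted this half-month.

$188.25

Medical Insurance Levy: cap $238252.00 − YTD $235608.00 = $2644.00 subject; 7.12% × $2644.00 = $188.25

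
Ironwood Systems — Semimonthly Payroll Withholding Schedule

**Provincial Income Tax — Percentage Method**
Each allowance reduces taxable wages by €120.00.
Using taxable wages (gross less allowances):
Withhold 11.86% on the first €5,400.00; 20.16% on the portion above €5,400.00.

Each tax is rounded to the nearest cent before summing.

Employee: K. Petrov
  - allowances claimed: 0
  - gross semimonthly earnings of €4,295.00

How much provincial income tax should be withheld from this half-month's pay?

€509.39

Provincial Income Tax: taxable = €4,295.00
  11.86% × €4,295.00 = €509.39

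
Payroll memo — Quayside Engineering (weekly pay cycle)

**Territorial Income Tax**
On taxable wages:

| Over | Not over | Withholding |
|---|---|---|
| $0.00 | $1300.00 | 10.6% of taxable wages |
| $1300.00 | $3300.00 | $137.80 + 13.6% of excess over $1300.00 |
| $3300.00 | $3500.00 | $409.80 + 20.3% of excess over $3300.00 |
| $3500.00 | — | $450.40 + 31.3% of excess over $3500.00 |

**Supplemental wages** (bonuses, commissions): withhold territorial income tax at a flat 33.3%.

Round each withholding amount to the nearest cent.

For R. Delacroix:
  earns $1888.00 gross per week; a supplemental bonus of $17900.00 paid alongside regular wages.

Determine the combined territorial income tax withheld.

Territorial Income Tax: taxable = $1888.00
  $137.80 + 13.6% × ($1888.00 − $1300.00) = $137.80 + 13.6% × $588.00 = $217.77
Supplemental (33.3% flat on bonus): 33.3% × $17900.00 = $5960.70
Total territorial income tax: $217.77 + $5960.70 = $6178.47

$6178.47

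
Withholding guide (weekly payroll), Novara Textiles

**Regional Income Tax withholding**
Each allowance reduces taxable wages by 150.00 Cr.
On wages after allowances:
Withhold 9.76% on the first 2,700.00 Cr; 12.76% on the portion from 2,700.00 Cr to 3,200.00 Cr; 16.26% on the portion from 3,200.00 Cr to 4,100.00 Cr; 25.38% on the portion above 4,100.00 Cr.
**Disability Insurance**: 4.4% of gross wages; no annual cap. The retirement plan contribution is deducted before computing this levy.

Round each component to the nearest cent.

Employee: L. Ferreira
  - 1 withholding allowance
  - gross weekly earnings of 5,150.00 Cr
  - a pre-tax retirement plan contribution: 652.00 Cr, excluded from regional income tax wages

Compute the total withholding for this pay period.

Regional Income Tax: taxable = 5,150.00 Cr − 652.00 Cr − 1×150.00 Cr = 4,348.00 Cr
  473.66 Cr + 25.38% × (4,348.00 Cr − 4,100.00 Cr) = 473.66 Cr + 25.38% × 248.00 Cr = 536.60 Cr
Disability Insurance: 4.4% × 4,498.00 Cr = 197.91 Cr
Total: 536.60 Cr + 197.91 Cr = 734.51 Cr

734.51 Cr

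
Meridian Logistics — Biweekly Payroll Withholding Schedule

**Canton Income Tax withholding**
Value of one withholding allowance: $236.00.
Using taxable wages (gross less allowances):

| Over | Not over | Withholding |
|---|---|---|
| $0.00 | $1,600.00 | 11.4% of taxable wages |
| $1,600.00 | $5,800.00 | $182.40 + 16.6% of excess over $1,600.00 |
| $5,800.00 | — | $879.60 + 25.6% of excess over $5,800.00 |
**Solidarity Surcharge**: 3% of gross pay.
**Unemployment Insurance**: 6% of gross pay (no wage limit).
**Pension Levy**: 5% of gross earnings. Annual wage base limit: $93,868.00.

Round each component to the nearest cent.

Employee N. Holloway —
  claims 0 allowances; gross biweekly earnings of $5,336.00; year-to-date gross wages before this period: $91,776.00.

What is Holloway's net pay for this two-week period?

Canton Income Tax: taxable = $5,336.00
  $182.40 + 16.6% × ($5,336.00 − $1,600.00) = $182.40 + 16.6% × $3,736.00 = $802.58
Solidarity Surcharge: 3% × $5,336.00 = $160.08
Unemployment Insurance: 6% × $5,336.00 = $320.16
Pension Levy: cap $93,868.00 − YTD $91,776.00 = $2,092.00 subject; 5% × $2,092.00 = $104.60
Total withheld: $802.58 + $160.08 + $320.16 + $104.60 = $1,387.42
Net pay: $5,336.00 − $1,387.42 = $3,948.58

$3,948.58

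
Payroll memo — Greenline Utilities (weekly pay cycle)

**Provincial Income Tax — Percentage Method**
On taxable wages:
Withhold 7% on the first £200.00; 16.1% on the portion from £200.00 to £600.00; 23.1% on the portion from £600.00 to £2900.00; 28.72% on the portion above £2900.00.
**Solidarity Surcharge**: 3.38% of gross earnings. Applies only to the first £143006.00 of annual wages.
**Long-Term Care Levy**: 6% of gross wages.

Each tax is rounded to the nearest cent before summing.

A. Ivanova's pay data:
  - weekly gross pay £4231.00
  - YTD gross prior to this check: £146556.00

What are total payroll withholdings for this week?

Provincial Income Tax: taxable = £4231.00
  £609.70 + 28.72% × (£4231.00 − £2900.00) = £609.70 + 28.72% × £1331.00 = £991.96
Solidarity Surcharge: YTD £146556.00 ≥ cap £143006.00 → £0.00
Long-Term Care Levy: 6% × £4231.00 = £253.86
Total: £991.96 + £0.00 + £253.86 = £1245.82

£1245.82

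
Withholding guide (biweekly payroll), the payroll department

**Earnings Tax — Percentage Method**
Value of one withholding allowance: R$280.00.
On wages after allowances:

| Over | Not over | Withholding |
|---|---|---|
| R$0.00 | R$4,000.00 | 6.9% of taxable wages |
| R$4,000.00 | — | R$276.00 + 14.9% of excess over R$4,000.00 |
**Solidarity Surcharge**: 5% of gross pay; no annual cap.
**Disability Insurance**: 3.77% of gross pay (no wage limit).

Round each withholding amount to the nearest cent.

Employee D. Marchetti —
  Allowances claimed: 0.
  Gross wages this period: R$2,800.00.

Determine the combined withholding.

Earnings Tax: taxable = R$2,800.00
  6.9% × R$2,800.00 = R$193.20
Solidarity Surcharge: 5% × R$2,800.00 = R$140.00
Disability Insurance: 3.77% × R$2,800.00 = R$105.56
Total: R$193.20 + R$140.00 + R$105.56 = R$438.76

R$438.76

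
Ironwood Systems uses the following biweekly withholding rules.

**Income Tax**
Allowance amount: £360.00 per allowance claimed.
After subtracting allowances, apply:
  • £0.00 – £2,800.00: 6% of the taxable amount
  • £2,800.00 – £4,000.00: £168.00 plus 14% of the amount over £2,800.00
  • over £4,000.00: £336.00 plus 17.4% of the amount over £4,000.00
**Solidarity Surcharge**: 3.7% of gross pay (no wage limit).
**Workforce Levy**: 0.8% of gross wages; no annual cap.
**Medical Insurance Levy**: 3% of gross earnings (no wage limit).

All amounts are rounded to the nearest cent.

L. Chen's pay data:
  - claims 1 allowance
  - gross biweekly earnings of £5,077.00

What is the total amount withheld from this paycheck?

Income Tax: taxable = £5,077.00 − 1×£360.00 = £4,717.00
  £336.00 + 17.4% × (£4,717.00 − £4,000.00) = £336.00 + 17.4% × £717.00 = £460.76
Solidarity Surcharge: 3.7% × £5,077.00 = £187.85
Workforce Levy: 0.8% × £5,077.00 = £40.62
Medical Insurance Levy: 3% × £5,077.00 = £152.31
Total: £460.76 + £187.85 + £40.62 + £152.31 = £841.54

£841.54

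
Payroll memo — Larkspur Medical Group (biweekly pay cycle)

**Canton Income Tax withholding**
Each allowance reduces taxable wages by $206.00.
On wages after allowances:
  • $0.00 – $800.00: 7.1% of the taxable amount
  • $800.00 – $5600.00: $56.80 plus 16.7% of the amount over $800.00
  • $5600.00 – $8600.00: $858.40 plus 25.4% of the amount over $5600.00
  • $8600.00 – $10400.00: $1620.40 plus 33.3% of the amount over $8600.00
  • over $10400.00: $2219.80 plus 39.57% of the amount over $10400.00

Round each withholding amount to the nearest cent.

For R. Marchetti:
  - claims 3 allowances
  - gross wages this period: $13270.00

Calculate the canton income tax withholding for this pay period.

$3110.92

Canton Income Tax: taxable = $13270.00 − 3×$206.00 = $12652.00
  $2219.80 + 39.57% × ($12652.00 − $10400.00) = $2219.80 + 39.57% × $2252.00 = $3110.92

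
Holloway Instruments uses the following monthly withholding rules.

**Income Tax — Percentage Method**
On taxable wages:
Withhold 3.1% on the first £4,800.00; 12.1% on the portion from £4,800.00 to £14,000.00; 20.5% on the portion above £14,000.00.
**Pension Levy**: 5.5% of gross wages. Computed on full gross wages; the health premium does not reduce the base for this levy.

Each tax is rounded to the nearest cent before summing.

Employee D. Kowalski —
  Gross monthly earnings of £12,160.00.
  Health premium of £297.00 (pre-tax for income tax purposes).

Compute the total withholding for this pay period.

£1,672.22

Income Tax: taxable = £12,160.00 − £297.00 = £11,863.00
  £148.80 + 12.1% × (£11,863.00 − £4,800.00) = £148.80 + 12.1% × £7,063.00 = £1,003.42
Pension Levy: 5.5% × £12,160.00 = £668.80
Total: £1,003.42 + £668.80 = £1,672.22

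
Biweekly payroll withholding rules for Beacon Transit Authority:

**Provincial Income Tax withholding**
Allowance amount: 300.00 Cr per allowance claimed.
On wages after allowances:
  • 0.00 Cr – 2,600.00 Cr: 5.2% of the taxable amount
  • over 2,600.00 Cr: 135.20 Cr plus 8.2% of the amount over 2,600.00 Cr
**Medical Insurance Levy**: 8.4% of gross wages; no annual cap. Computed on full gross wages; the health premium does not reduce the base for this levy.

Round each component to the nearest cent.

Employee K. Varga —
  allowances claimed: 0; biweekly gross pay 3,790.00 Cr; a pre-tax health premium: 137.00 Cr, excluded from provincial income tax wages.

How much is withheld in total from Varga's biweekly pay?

Provincial Income Tax: taxable = 3,790.00 Cr − 137.00 Cr = 3,653.00 Cr
  135.20 Cr + 8.2% × (3,653.00 Cr − 2,600.00 Cr) = 135.20 Cr + 8.2% × 1,053.00 Cr = 221.55 Cr
Medical Insurance Levy: 8.4% × 3,790.00 Cr = 318.36 Cr
Total: 221.55 Cr + 318.36 Cr = 539.91 Cr

539.91 Cr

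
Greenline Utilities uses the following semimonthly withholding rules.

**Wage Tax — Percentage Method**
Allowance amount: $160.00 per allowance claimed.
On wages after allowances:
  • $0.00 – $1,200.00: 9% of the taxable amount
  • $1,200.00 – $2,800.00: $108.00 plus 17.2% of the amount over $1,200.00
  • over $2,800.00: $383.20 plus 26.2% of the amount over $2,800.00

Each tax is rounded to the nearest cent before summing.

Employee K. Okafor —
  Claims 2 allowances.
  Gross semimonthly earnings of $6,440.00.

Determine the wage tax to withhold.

Wage Tax: taxable = $6,440.00 − 2×$160.00 = $6,120.00
  $383.20 + 26.2% × ($6,120.00 − $2,800.00) = $383.20 + 26.2% × $3,320.00 = $1,253.04

$1,253.04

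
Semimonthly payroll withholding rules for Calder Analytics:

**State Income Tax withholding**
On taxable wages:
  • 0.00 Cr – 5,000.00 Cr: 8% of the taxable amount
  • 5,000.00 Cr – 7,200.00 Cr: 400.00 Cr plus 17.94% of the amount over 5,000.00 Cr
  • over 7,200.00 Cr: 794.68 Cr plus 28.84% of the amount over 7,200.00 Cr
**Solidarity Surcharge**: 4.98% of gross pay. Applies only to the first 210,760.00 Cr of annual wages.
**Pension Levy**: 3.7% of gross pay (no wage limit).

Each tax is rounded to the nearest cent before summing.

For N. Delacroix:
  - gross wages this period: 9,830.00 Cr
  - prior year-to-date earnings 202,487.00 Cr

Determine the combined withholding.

2,328.88 Cr

State Income Tax: taxable = 9,830.00 Cr
  794.68 Cr + 28.84% × (9,830.00 Cr − 7,200.00 Cr) = 794.68 Cr + 28.84% × 2,630.00 Cr = 1,553.17 Cr
Solidarity Surcharge: cap 210,760.00 Cr − YTD 202,487.00 Cr = 8,273.00 Cr subject; 4.98% × 8,273.00 Cr = 412.00 Cr
Pension Levy: 3.7% × 9,830.00 Cr = 363.71 Cr
Total: 1,553.17 Cr + 412.00 Cr + 363.71 Cr = 2,328.88 Cr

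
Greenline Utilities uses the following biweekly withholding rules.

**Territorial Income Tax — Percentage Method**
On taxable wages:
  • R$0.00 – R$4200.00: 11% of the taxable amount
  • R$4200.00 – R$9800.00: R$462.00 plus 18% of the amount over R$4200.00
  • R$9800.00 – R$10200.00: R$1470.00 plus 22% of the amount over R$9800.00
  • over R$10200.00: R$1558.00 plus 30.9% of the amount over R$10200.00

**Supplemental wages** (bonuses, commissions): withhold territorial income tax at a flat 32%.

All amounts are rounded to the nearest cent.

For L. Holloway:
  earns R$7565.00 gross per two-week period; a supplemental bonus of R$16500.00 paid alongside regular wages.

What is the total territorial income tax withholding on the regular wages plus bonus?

R$6347.70

Territorial Income Tax: taxable = R$7565.00
  R$462.00 + 18% × (R$7565.00 − R$4200.00) = R$462.00 + 18% × R$3365.00 = R$1067.70
Supplemental (32% flat on bonus): 32% × R$16500.00 = R$5280.00
Total territorial income tax: R$1067.70 + R$5280.00 = R$6347.70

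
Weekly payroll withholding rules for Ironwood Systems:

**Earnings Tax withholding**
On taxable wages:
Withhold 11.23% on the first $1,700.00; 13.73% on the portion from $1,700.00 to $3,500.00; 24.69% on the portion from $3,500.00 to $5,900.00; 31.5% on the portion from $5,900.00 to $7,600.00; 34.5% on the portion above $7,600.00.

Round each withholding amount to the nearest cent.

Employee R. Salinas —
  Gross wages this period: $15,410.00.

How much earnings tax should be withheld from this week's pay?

Earnings Tax: taxable = $15,410.00
  $1,566.11 + 34.5% × ($15,410.00 − $7,600.00) = $1,566.11 + 34.5% × $7,810.00 = $4,260.56

$4,260.56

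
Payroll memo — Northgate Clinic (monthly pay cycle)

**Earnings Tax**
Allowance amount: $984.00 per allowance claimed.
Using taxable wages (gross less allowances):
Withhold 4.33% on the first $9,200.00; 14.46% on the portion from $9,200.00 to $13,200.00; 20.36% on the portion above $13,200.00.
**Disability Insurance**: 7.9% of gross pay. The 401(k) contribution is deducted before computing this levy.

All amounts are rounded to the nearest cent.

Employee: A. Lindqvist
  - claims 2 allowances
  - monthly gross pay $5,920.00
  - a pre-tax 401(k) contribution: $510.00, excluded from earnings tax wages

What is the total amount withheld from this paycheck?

Earnings Tax: taxable = $5,920.00 − $510.00 − 2×$984.00 = $3,442.00
  4.33% × $3,442.00 = $149.04
Disability Insurance: 7.9% × $5,410.00 = $427.39
Total: $149.04 + $427.39 = $576.43

$576.43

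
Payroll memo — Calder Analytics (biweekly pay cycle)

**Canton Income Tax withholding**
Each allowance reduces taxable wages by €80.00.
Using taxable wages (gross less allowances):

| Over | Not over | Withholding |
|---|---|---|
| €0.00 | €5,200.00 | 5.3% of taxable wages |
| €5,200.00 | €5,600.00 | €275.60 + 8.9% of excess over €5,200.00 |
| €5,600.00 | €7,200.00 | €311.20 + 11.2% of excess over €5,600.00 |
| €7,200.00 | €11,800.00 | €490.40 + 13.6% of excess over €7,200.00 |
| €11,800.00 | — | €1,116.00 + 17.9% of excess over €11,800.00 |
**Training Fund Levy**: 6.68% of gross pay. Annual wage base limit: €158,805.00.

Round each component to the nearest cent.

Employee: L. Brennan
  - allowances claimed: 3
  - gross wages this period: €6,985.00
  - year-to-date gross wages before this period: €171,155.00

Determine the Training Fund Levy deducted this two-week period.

Training Fund Levy: YTD €171,155.00 ≥ cap €158,805.00 → €0.00

€0.00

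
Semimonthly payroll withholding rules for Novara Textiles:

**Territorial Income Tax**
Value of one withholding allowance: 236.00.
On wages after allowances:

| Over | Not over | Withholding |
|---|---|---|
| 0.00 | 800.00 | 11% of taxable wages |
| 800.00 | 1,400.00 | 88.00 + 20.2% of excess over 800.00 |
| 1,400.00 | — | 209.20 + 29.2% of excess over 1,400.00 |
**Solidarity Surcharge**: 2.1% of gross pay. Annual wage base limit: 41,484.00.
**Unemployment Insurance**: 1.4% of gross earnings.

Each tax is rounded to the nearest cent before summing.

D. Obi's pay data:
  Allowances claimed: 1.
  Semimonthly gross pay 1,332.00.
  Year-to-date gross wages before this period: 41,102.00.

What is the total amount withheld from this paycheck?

Territorial Income Tax: taxable = 1,332.00 − 1×236.00 = 1,096.00
  88.00 + 20.2% × (1,096.00 − 800.00) = 88.00 + 20.2% × 296.00 = 147.79
Solidarity Surcharge: cap 41,484.00 − YTD 41,102.00 = 382.00 subject; 2.1% × 382.00 = 8.02
Unemployment Insurance: 1.4% × 1,332.00 = 18.65
Total: 147.79 + 8.02 + 18.65 = 174.46

174.46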